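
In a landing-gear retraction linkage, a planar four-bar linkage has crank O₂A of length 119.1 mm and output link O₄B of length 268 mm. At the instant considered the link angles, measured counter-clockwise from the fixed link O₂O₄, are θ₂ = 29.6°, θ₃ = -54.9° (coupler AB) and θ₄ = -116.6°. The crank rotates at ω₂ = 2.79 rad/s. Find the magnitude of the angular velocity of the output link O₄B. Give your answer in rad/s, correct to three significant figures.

ω₂ = 2.79 rad/s
Differentiating the loop-closure r₂e^{iθ₂}+r₃e^{iθ₃}=r₁+r₄e^{iθ₄} gives r₂ω₂e^{iθ₂}+r₃ω₃e^{iθ₃}=r₄ω₄e^{iθ₄}.
Eliminating the other unknown: ω₄ = r₂ω₂ sin(θ₂−θ₃) / [r₄ sin(θ₄−θ₃)].
Numerator sine = +0.99540; denominator sine = -0.88048.
Result = 0.1191·2.79·(+0.99540) / (0.268·(-0.88048)) = -1.4017 rad/s; magnitude 1.4017 rad/s.

1.40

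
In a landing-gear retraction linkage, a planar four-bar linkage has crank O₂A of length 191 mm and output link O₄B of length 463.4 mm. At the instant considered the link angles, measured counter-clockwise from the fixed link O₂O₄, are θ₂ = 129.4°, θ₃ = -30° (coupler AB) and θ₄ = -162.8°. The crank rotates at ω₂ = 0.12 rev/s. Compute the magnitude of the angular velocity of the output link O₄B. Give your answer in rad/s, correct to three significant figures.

0.149

ω₂ = 0.754 rad/s (from 0.12 rev/s).
Differentiating the loop-closure r₂e^{iθ₂}+r₃e^{iθ₃}=r₁+r₄e^{iθ₄} gives r₂ω₂e^{iθ₂}+r₃ω₃e^{iθ₃}=r₄ω₄e^{iθ₄}.
Eliminating the other unknown: ω₄ = r₂ω₂ sin(θ₂−θ₃) / [r₄ sin(θ₄−θ₃)].
Numerator sine = +0.35184; denominator sine = -0.73373.
Result = 0.191·0.754·(+0.35184) / (0.4634·(-0.73373)) = -0.14902 rad/s; magnitude 0.14902 rad/s.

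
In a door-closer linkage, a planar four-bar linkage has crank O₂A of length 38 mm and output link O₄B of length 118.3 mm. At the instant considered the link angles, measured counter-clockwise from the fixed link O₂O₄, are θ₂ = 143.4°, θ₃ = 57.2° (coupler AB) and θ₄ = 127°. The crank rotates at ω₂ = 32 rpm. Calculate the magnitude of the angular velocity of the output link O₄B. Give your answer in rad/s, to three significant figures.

1.14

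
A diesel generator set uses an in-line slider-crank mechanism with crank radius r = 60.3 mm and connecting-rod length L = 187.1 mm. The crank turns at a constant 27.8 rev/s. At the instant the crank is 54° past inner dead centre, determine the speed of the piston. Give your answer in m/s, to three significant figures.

ω = 2π·27.8 = 174.7 rad/s
For an in-line slider-crank, x = r cosθ + √(L² − r² sin²θ), so v = −rω sinθ·[1 + r cosθ/√(L² − r² sin²θ)].
With r = 0.0603 m, L = 0.1871 m, θ = 54°: √(L² − r² sin²θ) = 0.18063 m.
v = −0.0603·174.7·0.80902·[1 + 0.0603·0.58779/0.18063] = -10.193 m/s.
|v| = 10.193 m/s.

10.2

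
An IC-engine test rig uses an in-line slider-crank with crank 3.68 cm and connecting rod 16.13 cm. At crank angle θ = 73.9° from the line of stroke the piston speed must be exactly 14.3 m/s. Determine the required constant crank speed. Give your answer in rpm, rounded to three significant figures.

For an in-line slider-crank, |v_piston| = rω|sinθ|·[1 + r cosθ/√(L² − r² sin²θ)].
With r = 0.0368 m, L = 0.1613 m, θ = 73.9°: the bracketed kinematic factor |dx/dθ| = 0.037649 m.
ω = v/|dx/dθ| = 14.3/0.037649 = 379.82 rad/s.
N = 60ω/(2π) = 3627 rpm.

3630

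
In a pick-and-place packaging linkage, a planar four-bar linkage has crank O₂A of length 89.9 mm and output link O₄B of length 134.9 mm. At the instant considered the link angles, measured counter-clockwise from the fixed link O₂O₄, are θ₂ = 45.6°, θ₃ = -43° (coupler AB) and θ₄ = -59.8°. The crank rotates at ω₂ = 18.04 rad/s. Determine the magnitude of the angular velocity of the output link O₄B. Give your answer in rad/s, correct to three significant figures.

41.6

ω₂ = 18.04 rad/s
Differentiating the loop-closure r₂e^{iθ₂}+r₃e^{iθ₃}=r₁+r₄e^{iθ₄} gives r₂ω₂e^{iθ₂}+r₃ω₃e^{iθ₃}=r₄ω₄e^{iθ₄}.
Eliminating the other unknown: ω₄ = r₂ω₂ sin(θ₂−θ₃) / [r₄ sin(θ₄−θ₃)].
Numerator sine = +0.99970; denominator sine = -0.28903.
Result = 0.0899·18.04·(+0.99970) / (0.1349·(-0.28903)) = -41.582 rad/s; magnitude 41.582 rad/s.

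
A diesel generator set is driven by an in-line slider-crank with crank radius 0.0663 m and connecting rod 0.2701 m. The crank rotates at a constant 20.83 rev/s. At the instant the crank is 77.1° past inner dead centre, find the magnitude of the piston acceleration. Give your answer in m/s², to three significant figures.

4.08

ω = 2π·20.8 = 130.9 rad/s
x(θ) = r cosθ + √(L² − r² sin²θ); with ω constant, a = ω²·d²x/dθ².
d²x/dθ² = −r cosθ − r²(cos2θ)/√u − r⁴ sin²2θ/(4u^{3/2}),  u = L² − r² sin²θ = 0.0687774 m².
Substituting r = 0.0663 m, L = 0.2701 m, θ = 77.1°: d²x/dθ² = +0.00023818 m.
a = ω²·d²x/dθ² = (130.9)²·(+0.00023818) = +4.0798 m/s²;  |a| = 4.0798 m/s².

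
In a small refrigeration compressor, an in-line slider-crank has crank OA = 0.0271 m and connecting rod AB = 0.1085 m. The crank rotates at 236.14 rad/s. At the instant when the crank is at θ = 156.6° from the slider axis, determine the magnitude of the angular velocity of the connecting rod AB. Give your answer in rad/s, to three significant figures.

54.4

ω = 236.1 rad/s
The rod makes angle φ with the slider axis where L sinφ = r sinθ; differentiating, L cosφ·φ̇ = r ω cosθ.
L cosφ = √(L² − r² sin²θ) = 0.10796 m.
|ω_rod| = r ω |cosθ| / √(L² − r² sin²θ) = 0.0271·236.1·0.91775/0.10796 = 54.398 rad/s.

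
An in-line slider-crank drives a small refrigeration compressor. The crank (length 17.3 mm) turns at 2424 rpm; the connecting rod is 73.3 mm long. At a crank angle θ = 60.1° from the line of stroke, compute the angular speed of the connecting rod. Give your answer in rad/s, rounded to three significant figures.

30.5

ω = 253.8 rad/s (converted from 2424 rpm).
The rod makes angle φ with the slider axis where L sinφ = r sinθ; differentiating, L cosφ·φ̇ = r ω cosθ.
L cosφ = √(L² − r² sin²θ) = 0.071749 m.
|ω_rod| = r ω |cosθ| / √(L² − r² sin²θ) = 0.0173·253.8·0.49849/0.071749 = 30.51 rad/s.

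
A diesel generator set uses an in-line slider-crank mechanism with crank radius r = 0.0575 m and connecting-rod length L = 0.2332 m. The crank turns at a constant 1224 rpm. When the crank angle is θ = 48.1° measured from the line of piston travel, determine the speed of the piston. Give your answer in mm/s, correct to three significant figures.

ω = 2π·1224/60 = 128.2 rad/s
For an in-line slider-crank, x = r cosθ + √(L² − r² sin²θ), so v = −rω sinθ·[1 + r cosθ/√(L² − r² sin²θ)].
With r = 0.0575 m, L = 0.2332 m, θ = 48.1°: √(L² − r² sin²θ) = 0.22924 m.
v = −0.0575·128.2·0.74431·[1 + 0.0575·0.66783/0.22924] = -6.4046 m/s.
|v| = 6.4046 m/s = 6404.6 mm/s.

6400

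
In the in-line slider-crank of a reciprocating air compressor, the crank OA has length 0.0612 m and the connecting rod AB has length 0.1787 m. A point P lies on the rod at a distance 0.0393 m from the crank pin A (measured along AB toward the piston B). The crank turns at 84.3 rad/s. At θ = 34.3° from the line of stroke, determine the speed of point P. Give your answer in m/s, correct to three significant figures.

ω = 84.3 rad/s.  Crank-pin speed |V_A| = rω = 5.1592 m/s, perpendicular to OA.
Rod angle: sinφ = −(r/L) sinθ ⇒ φ = -11.127°; ω_rod = −rω cosθ/√(L²−r²sin²θ) = -24.307 rad/s.
V_P = V_A + ω_rod × AP, with AP = 0.0393 m along the rod.
Components: V_Px = −rω sinθ − a·ω_rod·sinφ = -3.0917 m/s;  V_Py = rω cosθ + a·ω_rod·cosφ = +3.3247 m/s.
|V_P| = √(V_Px² + V_Py²) = 4.54 m/s.

4.54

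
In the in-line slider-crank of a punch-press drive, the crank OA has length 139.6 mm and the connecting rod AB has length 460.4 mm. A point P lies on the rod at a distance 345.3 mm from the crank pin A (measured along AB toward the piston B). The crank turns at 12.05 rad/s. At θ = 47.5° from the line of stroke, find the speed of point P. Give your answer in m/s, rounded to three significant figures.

1.46

ω = 12.05 rad/s.  Crank-pin speed |V_A| = rω = 1.6822 m/s, perpendicular to OA.
Rod angle: sinφ = −(r/L) sinθ ⇒ φ = -12.918°; ω_rod = −rω cosθ/√(L²−r²sin²θ) = -2.5325 rad/s.
V_P = V_A + ω_rod × AP, with AP = 0.3453 m along the rod.
Components: V_Px = −rω sinθ − a·ω_rod·sinφ = -1.4357 m/s;  V_Py = rω cosθ + a·ω_rod·cosφ = +0.28412 m/s.
|V_P| = √(V_Px² + V_Py²) = 1.4636 m/s.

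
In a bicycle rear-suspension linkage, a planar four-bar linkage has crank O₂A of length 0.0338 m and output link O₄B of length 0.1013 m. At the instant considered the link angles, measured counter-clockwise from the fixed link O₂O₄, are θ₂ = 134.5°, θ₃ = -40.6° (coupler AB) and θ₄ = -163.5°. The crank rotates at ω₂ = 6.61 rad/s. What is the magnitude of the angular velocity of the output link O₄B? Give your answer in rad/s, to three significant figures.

0.224

ω₂ = 6.61 rad/s
Differentiating the loop-closure r₂e^{iθ₂}+r₃e^{iθ₃}=r₁+r₄e^{iθ₄} gives r₂ω₂e^{iθ₂}+r₃ω₃e^{iθ₃}=r₄ω₄e^{iθ₄}.
Eliminating the other unknown: ω₄ = r₂ω₂ sin(θ₂−θ₃) / [r₄ sin(θ₄−θ₃)].
Numerator sine = +0.08542; denominator sine = -0.83962.
Result = 0.0338·6.61·(+0.08542) / (0.1013·(-0.83962)) = -0.22437 rad/s; magnitude 0.22437 rad/s.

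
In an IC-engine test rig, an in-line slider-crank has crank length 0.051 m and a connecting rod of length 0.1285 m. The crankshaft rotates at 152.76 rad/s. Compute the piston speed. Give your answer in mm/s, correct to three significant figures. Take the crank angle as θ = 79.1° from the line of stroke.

ω = 152.8 rad/s
For an in-line slider-crank, x = r cosθ + √(L² − r² sin²θ), so v = −rω sinθ·[1 + r cosθ/√(L² − r² sin²θ)].
With r = 0.051 m, L = 0.1285 m, θ = 79.1°: √(L² − r² sin²θ) = 0.11834 m.
v = −0.051·152.8·0.98196·[1 + 0.051·0.18910/0.11834] = -8.2736 m/s.
|v| = 8.2736 m/s = 8273.6 mm/s.

8270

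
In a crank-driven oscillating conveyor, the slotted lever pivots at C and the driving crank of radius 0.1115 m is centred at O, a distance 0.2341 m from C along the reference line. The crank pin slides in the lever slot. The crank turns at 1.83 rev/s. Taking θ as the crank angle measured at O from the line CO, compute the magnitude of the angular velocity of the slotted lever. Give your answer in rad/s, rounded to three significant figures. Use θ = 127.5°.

ω = 11.5 rad/s (from 1.83 rev/s).
Crank pin A relative to C: A = (d + r cosθ, r sinθ); lever angle φ = atan2(r sinθ, d + r cosθ).
Differentiating tanφ: φ̇ = rω(d cosθ + r)/(d² + r² + 2dr cosθ).
d² + r² + 2dr cosθ = |CA|² = 0.0354551 m²;  d cosθ + r = -0.031011 m.
|ω_lever| = |0.1115·11.5·-0.031011| / 0.0354551 = 1.1214 rad/s.

1.12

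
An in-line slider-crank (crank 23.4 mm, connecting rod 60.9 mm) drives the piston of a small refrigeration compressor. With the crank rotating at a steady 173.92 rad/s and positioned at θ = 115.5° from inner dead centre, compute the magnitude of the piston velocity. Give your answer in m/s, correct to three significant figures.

ω = 173.9 rad/s
For an in-line slider-crank, x = r cosθ + √(L² − r² sin²θ), so v = −rω sinθ·[1 + r cosθ/√(L² − r² sin²θ)].
With r = 0.0234 m, L = 0.0609 m, θ = 115.5°: √(L² − r² sin²θ) = 0.05712 m.
v = −0.0234·173.9·0.90259·[1 + 0.0234·-0.43051/0.05712] = -3.0254 m/s.
|v| = 3.0254 m/s.

3.03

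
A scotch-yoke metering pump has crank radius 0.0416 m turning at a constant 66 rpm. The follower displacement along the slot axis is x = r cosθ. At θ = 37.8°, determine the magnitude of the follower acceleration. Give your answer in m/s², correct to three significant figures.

ω = 6.912 rad/s (from 66 rpm).
x = r cosθ ⇒ ẍ = −rω² cosθ (ω constant).
|a| = rω²|cosθ| = 0.0416·(6.912)²·|cos 37.8°| = 1.5702 m/s².

1.57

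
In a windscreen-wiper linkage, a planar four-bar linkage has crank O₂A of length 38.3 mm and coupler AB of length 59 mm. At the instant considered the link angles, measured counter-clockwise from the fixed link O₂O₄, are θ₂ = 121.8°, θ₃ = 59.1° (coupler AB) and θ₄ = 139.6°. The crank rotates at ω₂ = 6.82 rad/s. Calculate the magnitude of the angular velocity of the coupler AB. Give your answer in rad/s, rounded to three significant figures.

1.37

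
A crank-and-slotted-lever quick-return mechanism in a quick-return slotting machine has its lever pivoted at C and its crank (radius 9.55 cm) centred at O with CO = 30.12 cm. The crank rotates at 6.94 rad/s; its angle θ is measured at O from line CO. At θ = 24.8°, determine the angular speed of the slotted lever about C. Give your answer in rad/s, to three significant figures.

ω = 6.94 rad/s
Crank pin A relative to C: A = (d + r cosθ, r sinθ); lever angle φ = atan2(r sinθ, d + r cosθ).
Differentiating tanφ: φ̇ = rω(d cosθ + r)/(d² + r² + 2dr cosθ).
d² + r² + 2dr cosθ = |CA|² = 0.152065 m²;  d cosθ + r = +0.36892 m.
|ω_lever| = |0.0955·6.94·+0.36892| / 0.152065 = 1.6079 rad/s.

1.61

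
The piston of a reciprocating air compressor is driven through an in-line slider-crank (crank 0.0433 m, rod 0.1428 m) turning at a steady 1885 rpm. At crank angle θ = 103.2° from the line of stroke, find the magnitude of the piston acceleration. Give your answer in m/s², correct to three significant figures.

ω = 2π·1885/60 = 197.4 rad/s
x(θ) = r cosθ + √(L² − r² sin²θ); with ω constant, a = ω²·d²x/dθ².
d²x/dθ² = −r cosθ − r²(cos2θ)/√u − r⁴ sin²2θ/(4u^{3/2}),  u = L² − r² sin²θ = 0.0186147 m².
Substituting r = 0.0433 m, L = 0.1428 m, θ = 103.2°: d²x/dθ² = +0.022128 m.
a = ω²·d²x/dθ² = (197.4)²·(+0.022128) = +862.23 m/s²;  |a| = 862.23 m/s².

862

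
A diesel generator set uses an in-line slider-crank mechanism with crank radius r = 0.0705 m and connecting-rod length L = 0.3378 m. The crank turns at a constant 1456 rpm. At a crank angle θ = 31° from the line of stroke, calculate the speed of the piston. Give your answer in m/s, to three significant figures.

6.53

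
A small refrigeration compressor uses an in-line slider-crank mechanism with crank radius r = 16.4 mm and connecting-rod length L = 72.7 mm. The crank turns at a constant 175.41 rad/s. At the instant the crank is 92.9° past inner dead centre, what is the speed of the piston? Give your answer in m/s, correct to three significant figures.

2.84

ω = 175.4 rad/s
For an in-line slider-crank, x = r cosθ + √(L² − r² sin²θ), so v = −rω sinθ·[1 + r cosθ/√(L² − r² sin²θ)].
With r = 0.0164 m, L = 0.0727 m, θ = 92.9°: √(L² − r² sin²θ) = 0.070831 m.
v = −0.0164·175.4·0.99872·[1 + 0.0164·-0.05059/0.070831] = -2.8394 m/s.
|v| = 2.8394 m/s.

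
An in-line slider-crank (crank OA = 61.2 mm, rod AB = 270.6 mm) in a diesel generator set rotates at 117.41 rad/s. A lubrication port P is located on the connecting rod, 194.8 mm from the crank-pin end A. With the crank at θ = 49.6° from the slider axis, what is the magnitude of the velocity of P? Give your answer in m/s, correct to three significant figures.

ω = 117.4 rad/s.  Crank-pin speed |V_A| = rω = 7.1855 m/s, perpendicular to OA.
Rod angle: sinφ = −(r/L) sinθ ⇒ φ = -9.918°; ω_rod = −rω cosθ/√(L²−r²sin²θ) = -17.471 rad/s.
V_P = V_A + ω_rod × AP, with AP = 0.1948 m along the rod.
Components: V_Px = −rω sinθ − a·ω_rod·sinφ = -6.0582 m/s;  V_Py = rω cosθ + a·ω_rod·cosφ = +1.3045 m/s.
|V_P| = √(V_Px² + V_Py²) = 6.1971 m/s.

6.20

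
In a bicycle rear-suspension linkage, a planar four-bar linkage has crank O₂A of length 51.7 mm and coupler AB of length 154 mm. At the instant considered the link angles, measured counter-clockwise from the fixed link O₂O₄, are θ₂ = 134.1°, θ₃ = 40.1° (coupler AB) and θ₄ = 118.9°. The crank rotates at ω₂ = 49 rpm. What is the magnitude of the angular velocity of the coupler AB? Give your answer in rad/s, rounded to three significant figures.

ω₂ = 5.131 rad/s (from 49 rpm).
Differentiating the loop-closure r₂e^{iθ₂}+r₃e^{iθ₃}=r₁+r₄e^{iθ₄} gives r₂ω₂e^{iθ₂}+r₃ω₃e^{iθ₃}=r₄ω₄e^{iθ₄}.
Eliminating the other unknown: ω₃ = r₂ω₂ sin(θ₄−θ₂) / [r₃ sin(θ₃−θ₄)].
Numerator sine = -0.26219; denominator sine = -0.98096.
Result = 0.0517·5.131·(-0.26219) / (0.154·(-0.98096)) = +0.46043 rad/s; magnitude 0.46043 rad/s.

0.460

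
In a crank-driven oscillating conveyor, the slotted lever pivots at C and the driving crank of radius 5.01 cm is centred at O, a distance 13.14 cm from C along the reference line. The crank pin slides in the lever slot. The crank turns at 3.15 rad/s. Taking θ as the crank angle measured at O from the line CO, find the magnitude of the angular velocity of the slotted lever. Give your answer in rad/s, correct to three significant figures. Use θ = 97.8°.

0.283

ω = 3.15 rad/s
Crank pin A relative to C: A = (d + r cosθ, r sinθ); lever angle φ = atan2(r sinθ, d + r cosθ).
Differentiating tanφ: φ̇ = rω(d cosθ + r)/(d² + r² + 2dr cosθ).
d² + r² + 2dr cosθ = |CA|² = 0.0179891 m²;  d cosθ + r = +0.032267 m.
|ω_lever| = |0.0501·3.15·+0.032267| / 0.0179891 = 0.28307 rad/s.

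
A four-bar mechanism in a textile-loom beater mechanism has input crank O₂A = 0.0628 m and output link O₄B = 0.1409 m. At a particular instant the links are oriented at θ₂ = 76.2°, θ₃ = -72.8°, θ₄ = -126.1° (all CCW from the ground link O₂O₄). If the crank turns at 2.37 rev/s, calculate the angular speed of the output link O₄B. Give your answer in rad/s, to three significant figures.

4.26

ω₂ = 14.89 rad/s (from 2.37 rev/s).
Differentiating the loop-closure r₂e^{iθ₂}+r₃e^{iθ₃}=r₁+r₄e^{iθ₄} gives r₂ω₂e^{iθ₂}+r₃ω₃e^{iθ₃}=r₄ω₄e^{iθ₄}.
Eliminating the other unknown: ω₄ = r₂ω₂ sin(θ₂−θ₃) / [r₄ sin(θ₄−θ₃)].
Numerator sine = +0.51504; denominator sine = -0.80178.
Result = 0.0628·14.89·(+0.51504) / (0.1409·(-0.80178)) = -4.2635 rad/s; magnitude 4.2635 rad/s.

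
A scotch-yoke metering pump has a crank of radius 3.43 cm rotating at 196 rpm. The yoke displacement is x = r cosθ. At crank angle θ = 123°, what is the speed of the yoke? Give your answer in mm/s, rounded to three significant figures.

590

ω = 20.53 rad/s (from 196 rpm).
x = r cosθ ⇒ ẋ = −rω sinθ.
|v| = rω|sinθ| = 0.0343·20.53·|sin 123°| = 0.59043 m/s = 590.43 mm/s.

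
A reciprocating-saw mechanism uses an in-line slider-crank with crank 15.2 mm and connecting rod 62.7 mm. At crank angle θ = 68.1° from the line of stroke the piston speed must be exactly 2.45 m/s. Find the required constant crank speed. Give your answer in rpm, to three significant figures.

1520

For an in-line slider-crank, |v_piston| = rω|sinθ|·[1 + r cosθ/√(L² − r² sin²θ)].
With r = 0.0152 m, L = 0.0627 m, θ = 68.1°: the bracketed kinematic factor |dx/dθ| = 0.015412 m.
ω = v/|dx/dθ| = 2.45/0.015412 = 158.97 rad/s.
N = 60ω/(2π) = 1518 rpm.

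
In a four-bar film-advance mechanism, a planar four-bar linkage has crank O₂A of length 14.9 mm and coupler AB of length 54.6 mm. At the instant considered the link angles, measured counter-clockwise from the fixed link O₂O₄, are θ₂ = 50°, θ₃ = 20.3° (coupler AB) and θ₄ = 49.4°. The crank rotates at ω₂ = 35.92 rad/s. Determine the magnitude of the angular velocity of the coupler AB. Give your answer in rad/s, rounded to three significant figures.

0.211

ω₂ = 35.92 rad/s
Differentiating the loop-closure r₂e^{iθ₂}+r₃e^{iθ₃}=r₁+r₄e^{iθ₄} gives r₂ω₂e^{iθ₂}+r₃ω₃e^{iθ₃}=r₄ω₄e^{iθ₄}.
Eliminating the other unknown: ω₃ = r₂ω₂ sin(θ₄−θ₂) / [r₃ sin(θ₃−θ₄)].
Numerator sine = -0.01047; denominator sine = -0.48634.
Result = 0.0149·35.92·(-0.01047) / (0.0546·(-0.48634)) = +0.21106 rad/s; magnitude 0.21106 rad/s.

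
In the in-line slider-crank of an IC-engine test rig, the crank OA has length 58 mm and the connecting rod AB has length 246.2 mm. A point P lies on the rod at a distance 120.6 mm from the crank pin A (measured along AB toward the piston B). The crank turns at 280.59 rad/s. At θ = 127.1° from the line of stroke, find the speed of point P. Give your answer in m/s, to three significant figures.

13.1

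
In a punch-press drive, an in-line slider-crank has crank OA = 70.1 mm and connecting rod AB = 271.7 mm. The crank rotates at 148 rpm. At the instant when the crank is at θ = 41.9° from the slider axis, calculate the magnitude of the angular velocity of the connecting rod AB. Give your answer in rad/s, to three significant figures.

3.02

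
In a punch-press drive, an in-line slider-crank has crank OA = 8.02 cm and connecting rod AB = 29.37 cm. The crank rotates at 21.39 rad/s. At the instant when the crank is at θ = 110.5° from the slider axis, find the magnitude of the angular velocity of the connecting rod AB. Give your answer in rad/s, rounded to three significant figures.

ω = 21.39 rad/s
The rod makes angle φ with the slider axis where L sinφ = r sinθ; differentiating, L cosφ·φ̇ = r ω cosθ.
L cosφ = √(L² − r² sin²θ) = 0.28393 m.
|ω_rod| = r ω |cosθ| / √(L² − r² sin²θ) = 0.0802·21.39·0.35021/0.28393 = 2.1159 rad/s.

2.12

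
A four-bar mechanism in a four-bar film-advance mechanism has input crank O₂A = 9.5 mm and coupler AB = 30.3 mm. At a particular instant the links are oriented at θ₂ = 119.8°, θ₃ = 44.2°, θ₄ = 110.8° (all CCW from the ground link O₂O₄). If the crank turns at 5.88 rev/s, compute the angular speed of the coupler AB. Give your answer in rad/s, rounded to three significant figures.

ω₂ = 36.95 rad/s (from 5.88 rev/s).
Differentiating the loop-closure r₂e^{iθ₂}+r₃e^{iθ₃}=r₁+r₄e^{iθ₄} gives r₂ω₂e^{iθ₂}+r₃ω₃e^{iθ₃}=r₄ω₄e^{iθ₄}.
Eliminating the other unknown: ω₃ = r₂ω₂ sin(θ₄−θ₂) / [r₃ sin(θ₃−θ₄)].
Numerator sine = -0.15643; denominator sine = -0.91775.
Result = 0.0095·36.95·(-0.15643) / (0.0303·(-0.91775)) = +1.9744 rad/s; magnitude 1.9744 rad/s.

1.97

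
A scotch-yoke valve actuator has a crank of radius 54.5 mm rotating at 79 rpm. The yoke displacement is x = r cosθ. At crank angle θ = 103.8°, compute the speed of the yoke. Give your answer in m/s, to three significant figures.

ω = 8.273 rad/s (from 79 rpm).
x = r cosθ ⇒ ẋ = −rω sinθ.
|v| = rω|sinθ| = 0.0545·8.273·|sin 103.8°| = 0.43786 m/s.

0.438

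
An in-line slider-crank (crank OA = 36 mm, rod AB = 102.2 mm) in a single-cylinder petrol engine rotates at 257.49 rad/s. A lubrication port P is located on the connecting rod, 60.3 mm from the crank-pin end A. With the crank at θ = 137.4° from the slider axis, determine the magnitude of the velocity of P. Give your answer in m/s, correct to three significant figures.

5.98

ω = 257.5 rad/s.  Crank-pin speed |V_A| = rω = 9.2696 m/s, perpendicular to OA.
Rod angle: sinφ = −(r/L) sinθ ⇒ φ = -13.794°; ω_rod = −rω cosθ/√(L²−r²sin²θ) = +68.747 rad/s.
V_P = V_A + ω_rod × AP, with AP = 0.0603 m along the rod.
Components: V_Px = −rω sinθ − a·ω_rod·sinφ = -5.286 m/s;  V_Py = rω cosθ + a·ω_rod·cosφ = -2.7974 m/s.
|V_P| = √(V_Px² + V_Py²) = 5.9806 m/s.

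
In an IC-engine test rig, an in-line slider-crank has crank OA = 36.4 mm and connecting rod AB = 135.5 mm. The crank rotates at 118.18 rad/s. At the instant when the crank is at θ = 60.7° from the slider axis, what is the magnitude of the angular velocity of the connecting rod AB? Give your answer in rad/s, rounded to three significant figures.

ω = 118.2 rad/s
The rod makes angle φ with the slider axis where L sinφ = r sinθ; differentiating, L cosφ·φ̇ = r ω cosθ.
L cosφ = √(L² − r² sin²θ) = 0.13173 m.
|ω_rod| = r ω |cosθ| / √(L² − r² sin²θ) = 0.0364·118.2·0.48938/0.13173 = 15.981 rad/s.

16.0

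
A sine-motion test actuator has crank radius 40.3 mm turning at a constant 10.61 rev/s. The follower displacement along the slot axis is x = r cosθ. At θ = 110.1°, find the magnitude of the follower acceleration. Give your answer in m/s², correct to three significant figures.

ω = 66.66 rad/s (from 10.61 rev/s).
x = r cosθ ⇒ ẍ = −rω² cosθ (ω constant).
|a| = rω²|cosθ| = 0.0403·(66.66)²·|cos 110.1°| = 61.549 m/s².

61.5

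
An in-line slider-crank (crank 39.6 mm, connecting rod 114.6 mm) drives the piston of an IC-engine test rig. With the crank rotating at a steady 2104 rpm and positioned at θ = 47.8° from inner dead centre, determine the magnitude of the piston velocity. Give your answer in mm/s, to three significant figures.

ω = 2π·2104/60 = 220.3 rad/s
For an in-line slider-crank, x = r cosθ + √(L² − r² sin²θ), so v = −rω sinθ·[1 + r cosθ/√(L² − r² sin²θ)].
With r = 0.0396 m, L = 0.1146 m, θ = 47.8°: √(L² − r² sin²θ) = 0.11078 m.
v = −0.0396·220.3·0.74080·[1 + 0.0396·0.67172/0.11078] = -8.0156 m/s.
|v| = 8.0156 m/s = 8015.6 mm/s.

8020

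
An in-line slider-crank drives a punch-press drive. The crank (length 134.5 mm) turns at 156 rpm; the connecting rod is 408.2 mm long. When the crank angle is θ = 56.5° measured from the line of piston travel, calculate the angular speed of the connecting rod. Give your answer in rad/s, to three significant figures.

3.09

ω = 16.34 rad/s (converted from 156 rpm).
The rod makes angle φ with the slider axis where L sinφ = r sinθ; differentiating, L cosφ·φ̇ = r ω cosθ.
L cosφ = √(L² − r² sin²θ) = 0.39249 m.
|ω_rod| = r ω |cosθ| / √(L² − r² sin²θ) = 0.1345·16.34·0.55194/0.39249 = 3.0898 rad/s.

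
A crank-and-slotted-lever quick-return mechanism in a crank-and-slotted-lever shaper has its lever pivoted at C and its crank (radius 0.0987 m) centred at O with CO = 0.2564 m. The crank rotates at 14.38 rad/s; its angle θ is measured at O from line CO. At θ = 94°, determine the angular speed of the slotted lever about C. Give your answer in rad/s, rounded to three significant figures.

ω = 14.38 rad/s
Crank pin A relative to C: A = (d + r cosθ, r sinθ); lever angle φ = atan2(r sinθ, d + r cosθ).
Differentiating tanφ: φ̇ = rω(d cosθ + r)/(d² + r² + 2dr cosθ).
d² + r² + 2dr cosθ = |CA|² = 0.071952 m²;  d cosθ + r = +0.080814 m.
|ω_lever| = |0.0987·14.38·+0.080814| / 0.071952 = 1.5941 rad/s.

1.59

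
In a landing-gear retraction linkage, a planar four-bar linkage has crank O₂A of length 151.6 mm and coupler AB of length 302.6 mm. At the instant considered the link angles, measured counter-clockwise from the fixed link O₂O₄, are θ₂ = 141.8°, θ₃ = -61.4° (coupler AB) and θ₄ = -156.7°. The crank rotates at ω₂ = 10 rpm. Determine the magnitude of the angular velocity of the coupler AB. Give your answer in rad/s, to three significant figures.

0.463

ω₂ = 1.047 rad/s (from 10 rpm).
Differentiating the loop-closure r₂e^{iθ₂}+r₃e^{iθ₃}=r₁+r₄e^{iθ₄} gives r₂ω₂e^{iθ₂}+r₃ω₃e^{iθ₃}=r₄ω₄e^{iθ₄}.
Eliminating the other unknown: ω₃ = r₂ω₂ sin(θ₄−θ₂) / [r₃ sin(θ₃−θ₄)].
Numerator sine = +0.87882; denominator sine = +0.99572.
Result = 0.1516·1.047·(+0.87882) / (0.3026·(+0.99572)) = +0.46304 rad/s; magnitude 0.46304 rad/s.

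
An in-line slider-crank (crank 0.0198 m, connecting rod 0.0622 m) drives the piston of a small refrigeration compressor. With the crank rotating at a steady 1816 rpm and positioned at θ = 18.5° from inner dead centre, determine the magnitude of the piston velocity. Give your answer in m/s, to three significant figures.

ω = 2π·1816/60 = 190.2 rad/s
For an in-line slider-crank, x = r cosθ + √(L² − r² sin²θ), so v = −rω sinθ·[1 + r cosθ/√(L² − r² sin²θ)].
With r = 0.0198 m, L = 0.0622 m, θ = 18.5°: √(L² − r² sin²θ) = 0.061882 m.
v = −0.0198·190.2·0.31730·[1 + 0.0198·0.94832/0.061882] = -1.5573 m/s.
|v| = 1.5573 m/s.

1.56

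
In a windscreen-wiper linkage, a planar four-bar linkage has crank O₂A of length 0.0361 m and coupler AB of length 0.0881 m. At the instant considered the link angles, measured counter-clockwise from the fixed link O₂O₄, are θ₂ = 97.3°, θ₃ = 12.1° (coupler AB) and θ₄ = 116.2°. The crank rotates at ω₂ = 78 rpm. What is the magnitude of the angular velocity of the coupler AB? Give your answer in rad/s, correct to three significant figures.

ω₂ = 8.168 rad/s (from 78 rpm).
Differentiating the loop-closure r₂e^{iθ₂}+r₃e^{iθ₃}=r₁+r₄e^{iθ₄} gives r₂ω₂e^{iθ₂}+r₃ω₃e^{iθ₃}=r₄ω₄e^{iθ₄}.
Eliminating the other unknown: ω₃ = r₂ω₂ sin(θ₄−θ₂) / [r₃ sin(θ₃−θ₄)].
Numerator sine = +0.32392; denominator sine = -0.96987.
Result = 0.0361·8.168·(+0.32392) / (0.0881·(-0.96987)) = -1.1178 rad/s; magnitude 1.1178 rad/s.

1.12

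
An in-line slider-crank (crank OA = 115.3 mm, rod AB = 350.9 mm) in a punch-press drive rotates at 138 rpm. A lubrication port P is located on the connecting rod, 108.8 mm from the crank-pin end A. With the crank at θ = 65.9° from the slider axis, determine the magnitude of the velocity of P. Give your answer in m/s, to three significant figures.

ω = 14.45 rad/s.  Crank-pin speed |V_A| = rω = 1.6662 m/s, perpendicular to OA.
Rod angle: sinφ = −(r/L) sinθ ⇒ φ = -17.454°; ω_rod = −rω cosθ/√(L²−r²sin²θ) = -2.0325 rad/s.
V_P = V_A + ω_rod × AP, with AP = 0.1088 m along the rod.
Components: V_Px = −rω sinθ − a·ω_rod·sinφ = -1.5873 m/s;  V_Py = rω cosθ + a·ω_rod·cosφ = +0.46942 m/s.
|V_P| = √(V_Px² + V_Py²) = 1.6553 m/s.

1.66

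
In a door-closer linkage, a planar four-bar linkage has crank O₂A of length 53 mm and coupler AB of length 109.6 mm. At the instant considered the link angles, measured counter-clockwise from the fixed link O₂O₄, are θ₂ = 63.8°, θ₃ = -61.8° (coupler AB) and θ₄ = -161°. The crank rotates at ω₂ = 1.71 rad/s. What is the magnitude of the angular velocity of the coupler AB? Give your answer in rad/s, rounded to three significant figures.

0.590

ω₂ = 1.71 rad/s
Differentiating the loop-closure r₂e^{iθ₂}+r₃e^{iθ₃}=r₁+r₄e^{iθ₄} gives r₂ω₂e^{iθ₂}+r₃ω₃e^{iθ₃}=r₄ω₄e^{iθ₄}.
Eliminating the other unknown: ω₃ = r₂ω₂ sin(θ₄−θ₂) / [r₃ sin(θ₃−θ₄)].
Numerator sine = +0.70463; denominator sine = +0.98714.
Result = 0.053·1.71·(+0.70463) / (0.1096·(+0.98714)) = +0.59027 rad/s; magnitude 0.59027 rad/s.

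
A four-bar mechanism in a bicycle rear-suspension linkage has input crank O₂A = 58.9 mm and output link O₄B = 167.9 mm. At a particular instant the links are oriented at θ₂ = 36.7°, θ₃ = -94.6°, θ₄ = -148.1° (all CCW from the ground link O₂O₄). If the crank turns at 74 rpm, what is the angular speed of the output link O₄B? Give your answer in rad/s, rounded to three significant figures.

ω₂ = 7.749 rad/s (from 74 rpm).
Differentiating the loop-closure r₂e^{iθ₂}+r₃e^{iθ₃}=r₁+r₄e^{iθ₄} gives r₂ω₂e^{iθ₂}+r₃ω₃e^{iθ₃}=r₄ω₄e^{iθ₄}.
Eliminating the other unknown: ω₄ = r₂ω₂ sin(θ₂−θ₃) / [r₄ sin(θ₄−θ₃)].
Numerator sine = +0.75126; denominator sine = -0.80386.
Result = 0.0589·7.749·(+0.75126) / (0.1679·(-0.80386)) = -2.5406 rad/s; magnitude 2.5406 rad/s.

2.54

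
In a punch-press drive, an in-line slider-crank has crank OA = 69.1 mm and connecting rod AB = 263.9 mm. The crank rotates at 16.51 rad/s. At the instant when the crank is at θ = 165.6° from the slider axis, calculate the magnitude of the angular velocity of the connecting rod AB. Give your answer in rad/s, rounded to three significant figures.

ω = 16.51 rad/s
The rod makes angle φ with the slider axis where L sinφ = r sinθ; differentiating, L cosφ·φ̇ = r ω cosθ.
L cosφ = √(L² − r² sin²θ) = 0.26334 m.
|ω_rod| = r ω |cosθ| / √(L² − r² sin²θ) = 0.0691·16.51·0.96858/0.26334 = 4.1961 rad/s.

4.20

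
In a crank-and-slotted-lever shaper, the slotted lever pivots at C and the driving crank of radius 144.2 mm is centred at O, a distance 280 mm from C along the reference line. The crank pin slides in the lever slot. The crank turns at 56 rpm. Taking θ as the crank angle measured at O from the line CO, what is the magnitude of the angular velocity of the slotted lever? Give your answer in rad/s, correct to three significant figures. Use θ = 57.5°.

ω = 5.864 rad/s (from 56 rpm).
Crank pin A relative to C: A = (d + r cosθ, r sinθ); lever angle φ = atan2(r sinθ, d + r cosθ).
Differentiating tanφ: φ̇ = rω(d cosθ + r)/(d² + r² + 2dr cosθ).
d² + r² + 2dr cosθ = |CA|² = 0.142582 m²;  d cosθ + r = +0.29464 m.
|ω_lever| = |0.1442·5.864·+0.29464| / 0.142582 = 1.7475 rad/s.

1.75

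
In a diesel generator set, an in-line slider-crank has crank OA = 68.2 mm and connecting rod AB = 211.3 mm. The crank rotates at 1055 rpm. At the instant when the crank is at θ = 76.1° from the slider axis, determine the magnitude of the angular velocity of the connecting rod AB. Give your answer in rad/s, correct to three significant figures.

ω = 110.5 rad/s (converted from 1055 rpm).
The rod makes angle φ with the slider axis where L sinφ = r sinθ; differentiating, L cosφ·φ̇ = r ω cosθ.
L cosφ = √(L² − r² sin²θ) = 0.20066 m.
|ω_rod| = r ω |cosθ| / √(L² − r² sin²θ) = 0.0682·110.5·0.24023/0.20066 = 9.0204 rad/s.

9.02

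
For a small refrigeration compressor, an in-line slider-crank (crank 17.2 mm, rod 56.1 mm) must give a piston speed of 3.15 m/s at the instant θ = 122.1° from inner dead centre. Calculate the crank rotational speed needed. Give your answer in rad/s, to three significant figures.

260

For an in-line slider-crank, |v_piston| = rω|sinθ|·[1 + r cosθ/√(L² − r² sin²θ)].
With r = 0.0172 m, L = 0.0561 m, θ = 122.1°: the bracketed kinematic factor |dx/dθ| = 0.012112 m.
ω = v/|dx/dθ| = 3.15/0.012112 = 260.07 rad/s.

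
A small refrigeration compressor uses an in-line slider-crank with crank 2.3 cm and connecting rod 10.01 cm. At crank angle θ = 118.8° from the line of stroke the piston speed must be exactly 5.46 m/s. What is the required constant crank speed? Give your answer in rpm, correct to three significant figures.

2920

For an in-line slider-crank, |v_piston| = rω|sinθ|·[1 + r cosθ/√(L² − r² sin²θ)].
With r = 0.023 m, L = 0.1001 m, θ = 118.8°: the bracketed kinematic factor |dx/dθ| = 0.017877 m.
ω = v/|dx/dθ| = 5.46/0.017877 = 305.41 rad/s.
N = 60ω/(2π) = 2916.5 rpm.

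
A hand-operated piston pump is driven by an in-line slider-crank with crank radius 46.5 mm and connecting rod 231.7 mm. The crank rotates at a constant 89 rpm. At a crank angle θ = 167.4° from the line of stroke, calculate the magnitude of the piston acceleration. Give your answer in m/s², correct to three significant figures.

3.21

ω = 2π·89/60 = 9.32 rad/s
x(θ) = r cosθ + √(L² − r² sin²θ); with ω constant, a = ω²·d²x/dθ².
d²x/dθ² = −r cosθ − r²(cos2θ)/√u − r⁴ sin²2θ/(4u^{3/2}),  u = L² − r² sin²θ = 0.053582 m².
Substituting r = 0.0465 m, L = 0.2317 m, θ = 167.4°: d²x/dθ² = +0.036911 m.
a = ω²·d²x/dθ² = (9.32)²·(+0.036911) = +3.2062 m/s²;  |a| = 3.2062 m/s².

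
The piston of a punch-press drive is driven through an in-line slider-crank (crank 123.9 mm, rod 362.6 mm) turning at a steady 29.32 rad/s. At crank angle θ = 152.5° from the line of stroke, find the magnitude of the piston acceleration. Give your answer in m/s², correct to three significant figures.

72.6

ω = 29.32 rad/s
x(θ) = r cosθ + √(L² − r² sin²θ); with ω constant, a = ω²·d²x/dθ².
d²x/dθ² = −r cosθ − r²(cos2θ)/√u − r⁴ sin²2θ/(4u^{3/2}),  u = L² − r² sin²θ = 0.128206 m².
Substituting r = 0.1239 m, L = 0.3626 m, θ = 152.5°: d²x/dθ² = +0.084448 m.
a = ω²·d²x/dθ² = (29.32)²·(+0.084448) = +72.597 m/s²;  |a| = 72.597 m/s².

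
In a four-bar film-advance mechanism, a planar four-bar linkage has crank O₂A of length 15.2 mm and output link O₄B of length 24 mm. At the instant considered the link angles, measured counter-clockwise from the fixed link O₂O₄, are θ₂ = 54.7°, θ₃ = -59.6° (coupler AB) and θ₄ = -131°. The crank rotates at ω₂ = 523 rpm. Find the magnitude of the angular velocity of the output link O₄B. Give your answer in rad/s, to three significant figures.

ω₂ = 54.77 rad/s (from 523 rpm).
Differentiating the loop-closure r₂e^{iθ₂}+r₃e^{iθ₃}=r₁+r₄e^{iθ₄} gives r₂ω₂e^{iθ₂}+r₃ω₃e^{iθ₃}=r₄ω₄e^{iθ₄}.
Eliminating the other unknown: ω₄ = r₂ω₂ sin(θ₂−θ₃) / [r₄ sin(θ₄−θ₃)].
Numerator sine = +0.91140; denominator sine = -0.94777.
Result = 0.0152·54.77·(+0.91140) / (0.024·(-0.94777)) = -33.356 rad/s; magnitude 33.356 rad/s.

33.4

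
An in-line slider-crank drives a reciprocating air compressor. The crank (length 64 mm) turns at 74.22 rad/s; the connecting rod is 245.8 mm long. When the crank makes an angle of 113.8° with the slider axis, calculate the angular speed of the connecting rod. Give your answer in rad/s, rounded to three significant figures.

8.03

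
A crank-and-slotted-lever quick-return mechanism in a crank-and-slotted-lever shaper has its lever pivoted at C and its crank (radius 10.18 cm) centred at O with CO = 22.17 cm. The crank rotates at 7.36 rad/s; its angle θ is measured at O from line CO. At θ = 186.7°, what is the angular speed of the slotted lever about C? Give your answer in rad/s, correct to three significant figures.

6.04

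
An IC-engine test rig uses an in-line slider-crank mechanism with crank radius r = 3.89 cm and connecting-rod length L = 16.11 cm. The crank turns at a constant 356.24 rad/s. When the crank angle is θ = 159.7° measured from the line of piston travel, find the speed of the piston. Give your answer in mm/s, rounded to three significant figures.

ω = 356.2 rad/s
For an in-line slider-crank, x = r cosθ + √(L² − r² sin²θ), so v = −rω sinθ·[1 + r cosθ/√(L² − r² sin²θ)].
With r = 0.0389 m, L = 0.1611 m, θ = 159.7°: √(L² − r² sin²θ) = 0.16053 m.
v = −0.0389·356.2·0.34694·[1 + 0.0389·-0.93789/0.16053] = -3.7151 m/s.
|v| = 3.7151 m/s = 3715.1 mm/s.

3720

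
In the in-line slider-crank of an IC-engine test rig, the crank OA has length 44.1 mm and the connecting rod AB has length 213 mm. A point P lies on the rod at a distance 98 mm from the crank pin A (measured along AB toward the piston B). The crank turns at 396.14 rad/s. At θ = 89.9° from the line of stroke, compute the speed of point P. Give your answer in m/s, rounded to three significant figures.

ω = 396.1 rad/s.  Crank-pin speed |V_A| = rω = 17.47 m/s, perpendicular to OA.
Rod angle: sinφ = −(r/L) sinθ ⇒ φ = -11.949°; ω_rod = −rω cosθ/√(L²−r²sin²θ) = -0.14632 rad/s.
V_P = V_A + ω_rod × AP, with AP = 0.098 m along the rod.
Components: V_Px = −rω sinθ − a·ω_rod·sinφ = -17.473 m/s;  V_Py = rω cosθ + a·ω_rod·cosφ = +0.016462 m/s.
|V_P| = √(V_Px² + V_Py²) = 17.473 m/s.

17.5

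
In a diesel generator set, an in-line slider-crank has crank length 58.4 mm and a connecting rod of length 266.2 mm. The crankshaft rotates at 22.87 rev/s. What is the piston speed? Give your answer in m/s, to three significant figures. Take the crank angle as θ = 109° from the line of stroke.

7.36

ω = 2π·22.9 = 143.7 rad/s
For an in-line slider-crank, x = r cosθ + √(L² − r² sin²θ), so v = −rω sinθ·[1 + r cosθ/√(L² − r² sin²θ)].
With r = 0.0584 m, L = 0.2662 m, θ = 109°: √(L² − r² sin²θ) = 0.26041 m.
v = −0.0584·143.7·0.94552·[1 + 0.0584·-0.32557/0.26041] = -7.3553 m/s.
|v| = 7.3553 m/s.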